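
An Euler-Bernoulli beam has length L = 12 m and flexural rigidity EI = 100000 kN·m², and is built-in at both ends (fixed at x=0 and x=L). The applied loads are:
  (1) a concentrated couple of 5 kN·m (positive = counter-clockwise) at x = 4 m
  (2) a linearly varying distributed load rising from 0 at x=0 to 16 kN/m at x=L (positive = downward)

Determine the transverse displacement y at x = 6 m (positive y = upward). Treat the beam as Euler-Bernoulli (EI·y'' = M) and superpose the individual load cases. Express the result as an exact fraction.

y(6) = -211/50000 m

Load 1 — applied couple M₀=5 kN·m at a=4 m (b=L-a=8):
  y_1 = (R_Ax³/6 - M_Ax²/2 - M₀(x-a)²/2)/EI  [x>a] with R_A=5/9, M_A=0 = ((5/9)·6³/6 - 0·6²/2 - 5·(6-4)²/2)/100000 = 1/10000 m
Load 2 — triangular load w₀=16 kN/m (0→w₀ over full span):
  y_2 = -w₀x²(L-x)²(x+2L)/(120LEI) = -16·6²·(12-6)²·(6+2·12)/(120·12·100000) = -27/6250 m
Superposition: y = Σ y_i = -211/50000 m ≈ -0.004220 m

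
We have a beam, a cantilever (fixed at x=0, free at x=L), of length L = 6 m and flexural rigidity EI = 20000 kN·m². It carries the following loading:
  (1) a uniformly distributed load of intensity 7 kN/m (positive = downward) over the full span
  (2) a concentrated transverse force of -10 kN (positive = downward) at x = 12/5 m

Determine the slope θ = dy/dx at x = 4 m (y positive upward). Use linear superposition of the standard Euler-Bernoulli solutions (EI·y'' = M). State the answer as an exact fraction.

Load 1 — uniform load w=7 kN/m over full span:
  θ_1 = -wx(x²-3Lx+3L²)/(6EI) = -7·4·(4²-3·6·4+3·6²)/(6·20000) = -91/7500 rad
Load 2 — point force P=-10 kN at a=12/5 m (b=L-a=18/5):
  θ_2 = -Pa²/(2EI)  [x>a] = -(-10)·(12/5)²/(2·20000) = 9/6250 rad
Superposition: θ = Σ θ_i = -401/37500 rad ≈ -0.010693 rad

θ(4) = -401/37500 rad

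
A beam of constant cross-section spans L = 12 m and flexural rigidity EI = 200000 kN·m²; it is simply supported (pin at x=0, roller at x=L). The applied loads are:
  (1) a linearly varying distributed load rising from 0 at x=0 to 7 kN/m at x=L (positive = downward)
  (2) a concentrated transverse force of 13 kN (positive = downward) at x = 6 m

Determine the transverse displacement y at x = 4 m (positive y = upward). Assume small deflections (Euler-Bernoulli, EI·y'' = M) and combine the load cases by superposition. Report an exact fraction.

y(4) = -2689/450000 m

Load 1 — triangular load w₀=7 kN/m (0→w₀ over full span):
  y_1 = -w₀x(7L⁴-10L²x²+3x⁴)/(360LEI) = -7·4·(7·12⁴-10·12²·4²+3·4⁴)/(360·12·200000) = -112/28125 m
Load 2 — point force P=13 kN at a=6 m (b=L-a=6):
  y_2 = -Pbx(L²-b²-x²)/(6LEI)  [x≤a] = -13·6·4·(12²-6²-4²)/(6·12·200000) = -299/150000 m
Superposition: y = Σ y_i = -2689/450000 m ≈ -0.005976 m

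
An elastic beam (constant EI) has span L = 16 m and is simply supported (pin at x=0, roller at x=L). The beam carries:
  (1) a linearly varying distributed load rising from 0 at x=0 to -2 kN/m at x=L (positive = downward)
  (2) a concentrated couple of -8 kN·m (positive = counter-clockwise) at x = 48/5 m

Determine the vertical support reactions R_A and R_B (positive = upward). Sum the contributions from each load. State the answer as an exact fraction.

R_A = -35/6 kN, R_B = -61/6 kN

Load 1 — triangular load w₀=-2 kN/m (0→w₀ over full span):
  R_A = w₀L/6 = (-2)·16/6 = -16/3 kN
  R_B = w₀L/3 = (-2)·16/3 = -32/3 kN
Load 2 — applied couple M₀=-8 kN·m at a=48/5 m (b=L-a=32/5):
  R_A = M₀/L = (-8)/16 = -1/2 kN
  R_B = -M₀/L = -(-8)/16 = 1/2 kN
Superposition: R_A = -35/6 kN, R_B = -61/6 kN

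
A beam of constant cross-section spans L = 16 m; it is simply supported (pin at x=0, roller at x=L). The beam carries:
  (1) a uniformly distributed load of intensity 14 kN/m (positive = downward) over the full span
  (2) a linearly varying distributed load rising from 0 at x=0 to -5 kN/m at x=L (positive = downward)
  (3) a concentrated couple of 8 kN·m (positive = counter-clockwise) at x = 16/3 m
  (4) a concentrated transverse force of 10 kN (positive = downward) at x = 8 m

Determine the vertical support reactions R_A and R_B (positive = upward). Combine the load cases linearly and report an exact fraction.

R_A = 625/6 kN, R_B = 539/6 kN

Load 1 — uniform load w=14 kN/m over full span:
  R_A = wL/2 = 14·16/2 = 112 kN
  R_B = wL/2 = 14·16/2 = 112 kN
Load 2 — triangular load w₀=-5 kN/m (0→w₀ over full span):
  R_A = w₀L/6 = (-5)·16/6 = -40/3 kN
  R_B = w₀L/3 = (-5)·16/3 = -80/3 kN
Load 3 — applied couple M₀=8 kN·m at a=16/3 m (b=L-a=32/3):
  R_A = M₀/L = 8/16 = 1/2 kN
  R_B = -M₀/L = -8/16 = -1/2 kN
Load 4 — point force P=10 kN at a=8 m (b=L-a=8):
  R_A = Pb/L = 10·8/16 = 5 kN
  R_B = Pa/L = 10·8/16 = 5 kN
Superposition: R_A = 625/6 kN, R_B = 539/6 kN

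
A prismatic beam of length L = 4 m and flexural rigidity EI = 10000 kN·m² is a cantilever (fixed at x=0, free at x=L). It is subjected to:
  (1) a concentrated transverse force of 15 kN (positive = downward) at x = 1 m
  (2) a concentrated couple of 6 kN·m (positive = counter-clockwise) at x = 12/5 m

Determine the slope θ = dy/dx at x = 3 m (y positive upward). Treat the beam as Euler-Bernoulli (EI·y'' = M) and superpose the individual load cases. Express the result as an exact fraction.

θ(3) = 69/100000 rad

Load 1 — point force P=15 kN at a=1 m (b=L-a=3):
  θ_1 = -Pa²/(2EI)  [x>a] = -15·1²/(2·10000) = -3/4000 rad
Load 2 — applied couple M₀=6 kN·m at a=12/5 m (b=L-a=8/5):
  θ_2 = M₀a/EI  [x>a] = 6·(12/5)/10000 = 9/6250 rad
Superposition: θ = Σ θ_i = 69/100000 rad ≈ 0.000690 rad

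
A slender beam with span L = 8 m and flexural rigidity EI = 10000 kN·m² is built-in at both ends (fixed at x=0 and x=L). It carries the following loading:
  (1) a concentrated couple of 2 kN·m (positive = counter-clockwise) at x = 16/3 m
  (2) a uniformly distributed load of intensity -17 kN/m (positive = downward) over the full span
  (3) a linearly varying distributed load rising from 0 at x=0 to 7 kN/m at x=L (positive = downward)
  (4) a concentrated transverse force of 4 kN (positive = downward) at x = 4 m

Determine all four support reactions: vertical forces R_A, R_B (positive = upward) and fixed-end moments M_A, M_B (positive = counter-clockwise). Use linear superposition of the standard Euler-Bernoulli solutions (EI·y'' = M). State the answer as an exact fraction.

R_A = -859/15 kN, M_A = -1066/15 kN·m, R_B = -701/15 kN, M_B = 964/15 kN·m

Load 1 — applied couple M₀=2 kN·m at a=16/3 m (b=L-a=8/3):
  R_A = 6M₀ab/L³ = 6·2·(16/3)·(8/3)/8³ = 1/3 kN
  M_A = M₀b(2a-b)/L² = 2·(8/3)·(2·(16/3)-(8/3))/8² = 2/3 kN·m
  R_B = -6M₀ab/L³ = -6·2·(16/3)·(8/3)/8³ = -1/3 kN
  M_B = M₀a(2b-a)/L² = 2·(16/3)·(2·(8/3)-(16/3))/8² = 0 kN·m
Load 2 — uniform load w=-17 kN/m over full span:
  R_A = wL/2 = (-17)·8/2 = -68 kN
  M_A = wL²/12 = (-17)·8²/12 = -272/3 kN·m
  R_B = wL/2 = (-17)·8/2 = -68 kN
  M_B = -wL²/12 = -(-17)·8²/12 = 272/3 kN·m
Load 3 — triangular load w₀=7 kN/m (0→w₀ over full span):
  R_A = 3w₀L/20 = 3·7·8/20 = 42/5 kN
  M_A = w₀L²/30 = 7·8²/30 = 224/15 kN·m
  R_B = 7w₀L/20 = 7·7·8/20 = 98/5 kN
  M_B = -w₀L²/20 = -7·8²/20 = -112/5 kN·m
Load 4 — point force P=4 kN at a=4 m (b=L-a=4):
  R_A = Pb²(3a+b)/L³ = 4·4²·(3·4+4)/8³ = 2 kN
  M_A = Pab²/L² = 4·4·4²/8² = 4 kN·m
  R_B = Pa²(a+3b)/L³ = 4·4²·(4+3·4)/8³ = 2 kN
  M_B = -Pa²b/L² = -4·4²·4/8² = -4 kN·m
Superposition: R_A = -859/15 kN, M_A = -1066/15 kN·m, R_B = -701/15 kN, M_B = 964/15 kN·m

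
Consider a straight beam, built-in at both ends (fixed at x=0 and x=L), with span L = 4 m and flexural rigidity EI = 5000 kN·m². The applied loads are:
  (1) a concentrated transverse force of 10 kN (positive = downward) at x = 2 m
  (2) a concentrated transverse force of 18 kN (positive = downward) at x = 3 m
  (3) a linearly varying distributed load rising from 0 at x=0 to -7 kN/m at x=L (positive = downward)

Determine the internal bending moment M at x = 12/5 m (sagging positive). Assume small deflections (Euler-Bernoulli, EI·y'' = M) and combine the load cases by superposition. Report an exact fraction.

Load 1 — point force P=10 kN at a=2 m (b=L-a=2):
  M_1 = Pa²(a+3b)(L-x)/L³ - Pa²b/L²  [x>a] = 10·2²·(2+3·2)·(4-(12/5))/4³ - 10·2²·2/4² = 3 kN·m
Load 2 — point force P=18 kN at a=3 m (b=L-a=1):
  M_2 = Pb²(3a+b)x/L³ - Pab²/L²  [x≤a] = 18·1²·(3·3+1)·(12/5)/4³ - 18·3·1²/4² = 27/8 kN·m
Load 3 — triangular load w₀=-7 kN/m (0→w₀ over full span):
  M_3 = 3w₀Lx/20 - w₀L²/30 - w₀x³/(6L) = 3·(-7)·4·(12/5)/20 - (-7)·4²/30 - (-7)·(12/5)³/(6·4) = -868/375 kN·m
Superposition: M = Σ M_i = 12181/3000 kN·m ≈ 4.060333 kN·m

M(12/5) = 12181/3000 kN·m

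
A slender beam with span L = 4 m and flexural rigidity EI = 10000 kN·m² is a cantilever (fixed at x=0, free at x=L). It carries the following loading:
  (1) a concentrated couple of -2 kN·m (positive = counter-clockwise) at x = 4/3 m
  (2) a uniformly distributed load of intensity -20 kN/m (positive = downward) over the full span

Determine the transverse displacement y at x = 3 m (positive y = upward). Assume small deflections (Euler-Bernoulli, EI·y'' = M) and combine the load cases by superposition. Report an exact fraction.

Load 1 — applied couple M₀=-2 kN·m at a=4/3 m (b=L-a=8/3):
  y_1 = M₀a(2x-a)/(2EI)  [x>a] = (-2)·(4/3)·(2·3-(4/3))/(2·10000) = -7/11250 m
Load 2 — uniform load w=-20 kN/m over full span:
  y_2 = -wx²(x²-4Lx+6L²)/(24EI) = -(-20)·3²·(3²-4·4·3+6·4²)/(24·10000) = 171/4000 m
Superposition: y = Σ y_i = 7583/180000 m ≈ 0.042128 m

y(3) = 7583/180000 m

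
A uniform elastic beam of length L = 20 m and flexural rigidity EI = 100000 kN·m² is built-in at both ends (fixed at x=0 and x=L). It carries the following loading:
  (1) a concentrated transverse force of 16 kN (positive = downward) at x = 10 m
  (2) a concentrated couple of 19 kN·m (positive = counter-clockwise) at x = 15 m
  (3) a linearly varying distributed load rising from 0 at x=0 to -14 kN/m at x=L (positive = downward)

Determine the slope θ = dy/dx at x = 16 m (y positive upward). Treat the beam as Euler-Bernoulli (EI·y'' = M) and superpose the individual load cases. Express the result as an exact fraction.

θ(16) = -2693/750000 rad

Load 1 — point force P=16 kN at a=10 m (b=L-a=10):
  θ_1 = Pa²(L-x)(2bL-(3b+a)(L-x))/(2L³EI)  [x>a] = 16·10²·(20-16)·(2·10·20-(3·10+10)·(20-16))/(2·20³·100000) = 3/3125 rad
Load 2 — applied couple M₀=19 kN·m at a=15 m (b=L-a=5):
  θ_2 = (R_Ax²/2 - M_Ax - M₀(x-a))/EI  [x>a] with R_A=171/160, M_A=95/16 = ((171/160)·16²/2 - (95/16)·16 - 19·(16-15))/100000 = 57/250000 rad
Load 3 — triangular load w₀=-14 kN/m (0→w₀ over full span):
  θ_3 = -w₀(2x(L-x)(L-2x)(x+2L)+x²(L-x)²)/(120LEI) = -(-14)·(2·16·(20-16)·(20-2·16)·(16+2·20)+16²·(20-16)²)/(120·20·100000) = -224/46875 rad
Superposition: θ = Σ θ_i = -2693/750000 rad ≈ -0.003591 rad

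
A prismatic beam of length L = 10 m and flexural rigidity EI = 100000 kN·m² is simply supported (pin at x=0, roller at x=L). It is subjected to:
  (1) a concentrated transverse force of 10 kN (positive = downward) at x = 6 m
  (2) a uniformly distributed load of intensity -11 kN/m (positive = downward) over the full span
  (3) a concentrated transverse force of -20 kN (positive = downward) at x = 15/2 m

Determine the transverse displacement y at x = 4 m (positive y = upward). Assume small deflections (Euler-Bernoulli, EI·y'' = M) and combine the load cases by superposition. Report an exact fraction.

y(4) = 8651/600000 m

Load 1 — point force P=10 kN at a=6 m (b=L-a=4):
  y_1 = -Pbx(L²-b²-x²)/(6LEI)  [x≤a] = -10·4·4·(10²-4²-4²)/(6·10·100000) = -17/9375 m
Load 2 — uniform load w=-11 kN/m over full span:
  y_2 = -wx(L³-2Lx²+x³)/(24EI) = -(-11)·4·(10³-2·10·4²+4³)/(24·100000) = 341/25000 m
Load 3 — point force P=-20 kN at a=15/2 m (b=L-a=5/2):
  y_3 = -Pbx(L²-b²-x²)/(6LEI)  [x≤a] = -(-20)·(5/2)·4·(10²-(5/2)²-4²)/(6·10·100000) = 311/120000 m
Superposition: y = Σ y_i = 8651/600000 m ≈ 0.014418 m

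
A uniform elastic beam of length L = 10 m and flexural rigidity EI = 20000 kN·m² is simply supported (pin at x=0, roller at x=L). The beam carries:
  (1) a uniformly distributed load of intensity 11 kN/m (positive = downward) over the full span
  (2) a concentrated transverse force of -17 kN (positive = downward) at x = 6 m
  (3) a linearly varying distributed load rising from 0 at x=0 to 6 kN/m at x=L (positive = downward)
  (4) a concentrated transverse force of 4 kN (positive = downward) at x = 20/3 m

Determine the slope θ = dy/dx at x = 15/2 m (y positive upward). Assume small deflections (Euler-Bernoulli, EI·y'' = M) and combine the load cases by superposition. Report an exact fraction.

Load 1 — uniform load w=11 kN/m over full span:
  θ_1 = -w(L³-6Lx²+4x³)/(24EI) = -11·(10³-6·10·(15/2)²+4·(15/2)³)/(24·20000) = 121/7680 rad
Load 2 — point force P=-17 kN at a=6 m (b=L-a=4):
  θ_2 = -Pa(2L²-6Lx+3x²+a²)/(6LEI)  [x>a] = -(-17)·6·(2·10²-6·10·(15/2)+3·(15/2)²+6²)/(6·10·20000) = -3077/800000 rad
Load 3 — triangular load w₀=6 kN/m (0→w₀ over full span):
  θ_3 = -w₀(7L⁴-30L²x²+15x⁴)/(360LEI) = -6·(7·10⁴-30·10²·(15/2)²+15·(15/2)⁴)/(360·10·20000) = 1313/307200 rad
Load 4 — point force P=4 kN at a=20/3 m (b=L-a=10/3):
  θ_4 = -Pa(2L²-6Lx+3x²+a²)/(6LEI)  [x>a] = -4·(20/3)·(2·10²-6·10·(15/2)+3·(15/2)²+(20/3)²)/(6·10·20000) = 53/64800 rad
Superposition: θ = Σ θ_i = 17626583/1036800000 rad ≈ 0.017001 rad

θ(15/2) = 17626583/1036800000 rad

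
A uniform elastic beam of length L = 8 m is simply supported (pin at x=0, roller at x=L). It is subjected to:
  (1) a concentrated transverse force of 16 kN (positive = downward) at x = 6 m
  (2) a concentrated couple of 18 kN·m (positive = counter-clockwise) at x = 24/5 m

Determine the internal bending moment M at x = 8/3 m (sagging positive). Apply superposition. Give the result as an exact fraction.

Load 1 — point force P=16 kN at a=6 m (b=L-a=2):
  M_1 = Pbx/L  [x≤a] = 16·2·(8/3)/8 = 32/3 kN·m
Load 2 — applied couple M₀=18 kN·m at a=24/5 m (b=L-a=16/5):
  M_2 = M₀x/L  [x≤a] = 18·(8/3)/8 = 6 kN·m
Superposition: M = Σ M_i = 50/3 kN·m ≈ 16.666667 kN·m

M(8/3) = 50/3 kN·m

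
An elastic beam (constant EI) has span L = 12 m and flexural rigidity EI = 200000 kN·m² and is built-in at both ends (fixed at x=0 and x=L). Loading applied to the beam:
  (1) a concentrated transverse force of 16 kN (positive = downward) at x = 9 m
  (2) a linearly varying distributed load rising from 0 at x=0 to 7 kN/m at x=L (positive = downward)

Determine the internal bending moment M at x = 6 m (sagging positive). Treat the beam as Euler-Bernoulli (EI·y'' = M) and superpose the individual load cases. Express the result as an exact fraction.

M(6) = 27 kN·m

Load 1 — point force P=16 kN at a=9 m (b=L-a=3):
  M_1 = Pb²(3a+b)x/L³ - Pab²/L²  [x≤a] = 16·3²·(3·9+3)·6/12³ - 16·9·3²/12² = 6 kN·m
Load 2 — triangular load w₀=7 kN/m (0→w₀ over full span):
  M_2 = 3w₀Lx/20 - w₀L²/30 - w₀x³/(6L) = 3·7·12·6/20 - 7·12²/30 - 7·6³/(6·12) = 21 kN·m
Superposition: M = Σ M_i = 27 kN·m ≈ 27.000000 kN·m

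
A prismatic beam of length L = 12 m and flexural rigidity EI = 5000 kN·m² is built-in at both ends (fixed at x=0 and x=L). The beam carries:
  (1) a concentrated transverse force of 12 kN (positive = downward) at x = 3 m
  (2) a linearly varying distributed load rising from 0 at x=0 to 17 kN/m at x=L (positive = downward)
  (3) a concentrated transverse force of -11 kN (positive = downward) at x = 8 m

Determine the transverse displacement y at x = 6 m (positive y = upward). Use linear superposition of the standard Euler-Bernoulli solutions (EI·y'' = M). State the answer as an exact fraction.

y(6) = -1319/15000 m

Load 1 — point force P=12 kN at a=3 m (b=L-a=9):
  y_1 = -Pa²(L-x)²(3bL-(3b+a)(L-x))/(6L³EI)  [x>a] = -12·3²·(12-6)²·(3·9·12-(3·9+3)·(12-6))/(6·12³·5000) = -27/2500 m
Load 2 — triangular load w₀=17 kN/m (0→w₀ over full span):
  y_2 = -w₀x²(L-x)²(x+2L)/(120LEI) = -17·6²·(12-6)²·(6+2·12)/(120·12·5000) = -459/5000 m
Load 3 — point force P=-11 kN at a=8 m (b=L-a=4):
  y_3 = -Pb²x²(3aL-(3a+b)x)/(6L³EI)  [x≤a] = -(-11)·4²·6²·(3·8·12-(3·8+4)·6)/(6·12³·5000) = 11/750 m
Superposition: y = Σ y_i = -1319/15000 m ≈ -0.087933 m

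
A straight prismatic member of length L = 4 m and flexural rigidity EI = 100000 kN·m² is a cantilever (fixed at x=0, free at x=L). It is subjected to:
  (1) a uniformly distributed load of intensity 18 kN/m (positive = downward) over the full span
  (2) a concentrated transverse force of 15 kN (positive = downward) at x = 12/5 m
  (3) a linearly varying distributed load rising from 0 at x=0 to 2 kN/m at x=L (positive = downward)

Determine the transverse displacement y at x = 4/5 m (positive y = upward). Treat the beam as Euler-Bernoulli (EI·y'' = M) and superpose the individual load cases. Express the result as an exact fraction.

Load 1 — uniform load w=18 kN/m over full span:
  y_1 = -wx²(x²-4Lx+6L²)/(24EI) = -18·(4/5)²·((4/5)²-4·4·(4/5)+6·4²)/(24·100000) = -786/1953125 m
Load 2 — point force P=15 kN at a=12/5 m (b=L-a=8/5):
  y_2 = -Px²(3a-x)/(6EI)  [x≤a] = -15·(4/5)²·(3·(12/5)-(4/5))/(6·100000) = -8/78125 m
Load 3 — triangular load w₀=2 kN/m (0→w₀ over full span):
  y_3 = (w₀Lx³/12-w₀L²x²/6-w₀x⁵/(120L))/EI = (2·4·(4/5)³/12-2·4²·(4/5)²/6-2·(4/5)⁵/(120·4))/100000 = -4502/146484375 m
Superposition: y = Σ y_i = -78452/146484375 m ≈ -0.000536 m

y(4/5) = -78452/146484375 m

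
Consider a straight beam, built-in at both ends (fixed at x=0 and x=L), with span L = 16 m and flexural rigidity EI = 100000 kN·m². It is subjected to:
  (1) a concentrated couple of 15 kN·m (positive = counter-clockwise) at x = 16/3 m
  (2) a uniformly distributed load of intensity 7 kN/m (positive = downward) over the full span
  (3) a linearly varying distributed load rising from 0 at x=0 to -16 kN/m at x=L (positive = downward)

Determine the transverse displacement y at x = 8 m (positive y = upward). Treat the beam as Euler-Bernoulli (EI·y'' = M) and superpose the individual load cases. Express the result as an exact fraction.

Load 1 — applied couple M₀=15 kN·m at a=16/3 m (b=L-a=32/3):
  y_1 = (R_Ax³/6 - M_Ax²/2 - M₀(x-a)²/2)/EI  [x>a] with R_A=5/4, M_A=0 = ((5/4)·8³/6 - 0·8²/2 - 15·(8-(16/3))²/2)/100000 = 1/1875 m
Load 2 — uniform load w=7 kN/m over full span:
  y_2 = -wx²(L-x)²/(24EI) = -7·8²·(16-8)²/(24·100000) = -112/9375 m
Load 3 — triangular load w₀=-16 kN/m (0→w₀ over full span):
  y_3 = -w₀x²(L-x)²(x+2L)/(120LEI) = -(-16)·8²·(16-8)²·(8+2·16)/(120·16·100000) = 128/9375 m
Superposition: y = Σ y_i = 7/3125 m ≈ 0.002240 m

y(8) = 7/3125 m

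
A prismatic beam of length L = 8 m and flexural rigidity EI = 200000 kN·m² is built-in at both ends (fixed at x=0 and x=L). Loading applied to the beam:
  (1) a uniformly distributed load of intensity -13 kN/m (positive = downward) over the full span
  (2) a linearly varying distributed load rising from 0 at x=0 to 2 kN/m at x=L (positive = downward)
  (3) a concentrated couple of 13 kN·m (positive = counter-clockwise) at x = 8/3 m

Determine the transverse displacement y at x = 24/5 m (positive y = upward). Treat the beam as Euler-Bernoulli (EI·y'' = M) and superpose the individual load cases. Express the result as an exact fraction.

Load 1 — uniform load w=-13 kN/m over full span:
  y_1 = -wx²(L-x)²/(24EI) = -(-13)·(24/5)²·(8-(24/5))²/(24·200000) = 1248/1953125 m
Load 2 — triangular load w₀=2 kN/m (0→w₀ over full span):
  y_2 = -w₀x²(L-x)²(x+2L)/(120LEI) = -2·(24/5)²·(8-(24/5))²·((24/5)+2·8)/(120·8·200000) = -2496/48828125 m
Load 3 — applied couple M₀=13 kN·m at a=8/3 m (b=L-a=16/3):
  y_3 = (R_Ax³/6 - M_Ax²/2 - M₀(x-a)²/2)/EI  [x>a] with R_A=13/6, M_A=0 = ((13/6)·(24/5)³/6 - 0·(24/5)²/2 - 13·((24/5)-(8/3))²/2)/200000 = 182/3515625 m
Superposition: y = Σ y_i = 281086/439453125 m ≈ 0.000640 m

y(24/5) = 281086/439453125 m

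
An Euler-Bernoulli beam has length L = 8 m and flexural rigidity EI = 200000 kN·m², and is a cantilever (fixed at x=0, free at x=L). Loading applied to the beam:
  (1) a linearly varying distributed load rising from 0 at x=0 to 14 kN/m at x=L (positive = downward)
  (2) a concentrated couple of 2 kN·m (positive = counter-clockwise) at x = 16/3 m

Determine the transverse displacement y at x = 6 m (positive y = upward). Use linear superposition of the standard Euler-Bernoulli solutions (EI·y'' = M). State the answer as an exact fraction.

Load 1 — triangular load w₀=14 kN/m (0→w₀ over full span):
  y_1 = (w₀Lx³/12-w₀L²x²/6-w₀x⁵/(120L))/EI = (14·8·6³/12-14·8²·6²/6-14·6⁵/(120·8))/200000 = -17367/1000000 m
Load 2 — applied couple M₀=2 kN·m at a=16/3 m (b=L-a=8/3):
  y_2 = M₀a(2x-a)/(2EI)  [x>a] = 2·(16/3)·(2·6-(16/3))/(2·200000) = 1/5625 m
Superposition: y = Σ y_i = -154703/9000000 m ≈ -0.017189 m

y(6) = -154703/9000000 m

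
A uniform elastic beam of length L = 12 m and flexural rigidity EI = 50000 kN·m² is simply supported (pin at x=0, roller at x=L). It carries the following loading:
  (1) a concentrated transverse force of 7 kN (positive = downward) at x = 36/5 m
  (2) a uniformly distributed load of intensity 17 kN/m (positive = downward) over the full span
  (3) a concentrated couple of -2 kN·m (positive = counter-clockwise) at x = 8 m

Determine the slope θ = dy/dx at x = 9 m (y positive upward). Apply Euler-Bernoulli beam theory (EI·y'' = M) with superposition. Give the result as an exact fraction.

θ(9) = 1327543/75000000 rad

Load 1 — point force P=7 kN at a=36/5 m (b=L-a=24/5):
  θ_1 = -Pa(2L²-6Lx+3x²+a²)/(6LEI)  [x>a] = -7·(36/5)·(2·12²-6·12·9+3·9²+(36/5)²)/(6·12·50000) = 11403/12500000 rad
Load 2 — uniform load w=17 kN/m over full span:
  θ_2 = -w(L³-6Lx²+4x³)/(24EI) = -17·(12³-6·12·9²+4·9³)/(24·50000) = 1683/100000 rad
Load 3 — applied couple M₀=-2 kN·m at a=8 m (b=L-a=4):
  θ_3 = (M₀x²/(2L)-M₀(x-a)+C₁)/EI  [x>a] with C₁=M₀(3b²-L²)/(6L)=8/3 = ((-2)·9²/(2·12)-(-2)·(9-8)+(8/3))/50000 = -1/24000 rad
Superposition: θ = Σ θ_i = 1327543/75000000 rad ≈ 0.017701 rad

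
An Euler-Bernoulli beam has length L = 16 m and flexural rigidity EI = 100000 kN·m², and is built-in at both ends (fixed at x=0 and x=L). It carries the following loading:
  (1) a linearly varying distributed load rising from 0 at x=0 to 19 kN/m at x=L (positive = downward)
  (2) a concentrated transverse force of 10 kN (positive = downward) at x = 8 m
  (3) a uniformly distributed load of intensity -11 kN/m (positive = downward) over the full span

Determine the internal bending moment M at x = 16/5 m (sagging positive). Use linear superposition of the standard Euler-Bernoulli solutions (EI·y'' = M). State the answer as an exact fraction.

M(16/5) = -2164/125 kN·m

Load 1 — triangular load w₀=19 kN/m (0→w₀ over full span):
  M_1 = 3w₀Lx/20 - w₀L²/30 - w₀x³/(6L) = 3·19·16·(16/5)/20 - 19·16²/30 - 19·(16/5)³/(6·16) = -8512/375 kN·m
Load 2 — point force P=10 kN at a=8 m (b=L-a=8):
  M_2 = Pb²(3a+b)x/L³ - Pab²/L²  [x≤a] = 10·8²·(3·8+8)·(16/5)/16³ - 10·8·8²/16² = -4 kN·m
Load 3 — uniform load w=-11 kN/m over full span:
  M_3 = wLx/2 - wL²/12 - wx²/2 = (-11)·16·(16/5)/2 - (-11)·16²/12 - (-11)·(16/5)²/2 = 704/75 kN·m
Superposition: M = Σ M_i = -2164/125 kN·m ≈ -17.312000 kN·m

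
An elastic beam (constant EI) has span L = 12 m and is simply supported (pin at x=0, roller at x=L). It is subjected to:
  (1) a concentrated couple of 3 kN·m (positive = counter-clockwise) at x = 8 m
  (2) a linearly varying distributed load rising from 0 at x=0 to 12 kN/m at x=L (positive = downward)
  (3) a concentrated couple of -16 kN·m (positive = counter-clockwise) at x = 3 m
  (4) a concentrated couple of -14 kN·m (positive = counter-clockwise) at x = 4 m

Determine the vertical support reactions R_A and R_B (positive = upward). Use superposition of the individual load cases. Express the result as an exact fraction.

Load 1 — applied couple M₀=3 kN·m at a=8 m (b=L-a=4):
  R_A = M₀/L = 3/12 = 1/4 kN
  R_B = -M₀/L = -3/12 = -1/4 kN
Load 2 — triangular load w₀=12 kN/m (0→w₀ over full span):
  R_A = w₀L/6 = 12·12/6 = 24 kN
  R_B = w₀L/3 = 12·12/3 = 48 kN
Load 3 — applied couple M₀=-16 kN·m at a=3 m (b=L-a=9):
  R_A = M₀/L = (-16)/12 = -4/3 kN
  R_B = -M₀/L = -(-16)/12 = 4/3 kN
Load 4 — applied couple M₀=-14 kN·m at a=4 m (b=L-a=8):
  R_A = M₀/L = (-14)/12 = -7/6 kN
  R_B = -M₀/L = -(-14)/12 = 7/6 kN
Superposition: R_A = 87/4 kN, R_B = 201/4 kN

R_A = 87/4 kN, R_B = 201/4 kN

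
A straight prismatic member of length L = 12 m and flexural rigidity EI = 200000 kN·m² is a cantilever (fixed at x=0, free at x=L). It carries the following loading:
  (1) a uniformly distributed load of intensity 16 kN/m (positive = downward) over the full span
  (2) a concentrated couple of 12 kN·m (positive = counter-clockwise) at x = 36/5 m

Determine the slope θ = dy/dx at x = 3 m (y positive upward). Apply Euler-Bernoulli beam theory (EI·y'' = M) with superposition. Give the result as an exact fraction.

θ(3) = -657/50000 rad

Load 1 — uniform load w=16 kN/m over full span:
  θ_1 = -wx(x²-3Lx+3L²)/(6EI) = -16·3·(3²-3·12·3+3·12²)/(6·200000) = -333/25000 rad
Load 2 — applied couple M₀=12 kN·m at a=36/5 m (b=L-a=24/5):
  θ_2 = M₀x/EI  [x≤a] = 12·3/200000 = 9/50000 rad
Superposition: θ = Σ θ_i = -657/50000 rad ≈ -0.013140 rad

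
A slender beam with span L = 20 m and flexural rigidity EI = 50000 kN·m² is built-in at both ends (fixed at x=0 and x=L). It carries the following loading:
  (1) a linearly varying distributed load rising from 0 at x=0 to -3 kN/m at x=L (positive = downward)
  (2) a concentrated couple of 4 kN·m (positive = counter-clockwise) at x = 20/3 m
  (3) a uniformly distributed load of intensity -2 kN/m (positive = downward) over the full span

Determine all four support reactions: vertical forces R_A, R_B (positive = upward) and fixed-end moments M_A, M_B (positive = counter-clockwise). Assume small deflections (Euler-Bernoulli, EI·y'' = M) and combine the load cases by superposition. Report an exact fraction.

R_A = -431/15 kN, M_A = -320/3 kN·m, R_B = -619/15 kN, M_B = 128 kN·m

Load 1 — triangular load w₀=-3 kN/m (0→w₀ over full span):
  R_A = 3w₀L/20 = 3·(-3)·20/20 = -9 kN
  M_A = w₀L²/30 = (-3)·20²/30 = -40 kN·m
  R_B = 7w₀L/20 = 7·(-3)·20/20 = -21 kN
  M_B = -w₀L²/20 = -(-3)·20²/20 = 60 kN·m
Load 2 — applied couple M₀=4 kN·m at a=20/3 m (b=L-a=40/3):
  R_A = 6M₀ab/L³ = 6·4·(20/3)·(40/3)/20³ = 4/15 kN
  M_A = M₀b(2a-b)/L² = 4·(40/3)·(2·(20/3)-(40/3))/20² = 0 kN·m
  R_B = -6M₀ab/L³ = -6·4·(20/3)·(40/3)/20³ = -4/15 kN
  M_B = M₀a(2b-a)/L² = 4·(20/3)·(2·(40/3)-(20/3))/20² = 4/3 kN·m
Load 3 — uniform load w=-2 kN/m over full span:
  R_A = wL/2 = (-2)·20/2 = -20 kN
  M_A = wL²/12 = (-2)·20²/12 = -200/3 kN·m
  R_B = wL/2 = (-2)·20/2 = -20 kN
  M_B = -wL²/12 = -(-2)·20²/12 = 200/3 kN·m
Superposition: R_A = -431/15 kN, M_A = -320/3 kN·m, R_B = -619/15 kN, M_B = 128 kN·m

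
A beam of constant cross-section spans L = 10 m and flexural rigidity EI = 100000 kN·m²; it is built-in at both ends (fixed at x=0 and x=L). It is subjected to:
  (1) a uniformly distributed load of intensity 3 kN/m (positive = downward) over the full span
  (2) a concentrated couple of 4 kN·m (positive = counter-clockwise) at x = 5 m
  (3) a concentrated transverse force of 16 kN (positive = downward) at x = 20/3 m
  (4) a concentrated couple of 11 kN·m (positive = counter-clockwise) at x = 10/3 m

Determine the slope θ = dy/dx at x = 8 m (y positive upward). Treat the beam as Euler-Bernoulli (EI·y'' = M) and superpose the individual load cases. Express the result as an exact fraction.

θ(8) = 2869/6750000 rad

Load 1 — uniform load w=3 kN/m over full span:
  θ_1 = -wx(L-x)(L-2x)/(12EI) = -3·8·(10-8)·(10-2·8)/(12·100000) = 3/12500 rad
Load 2 — applied couple M₀=4 kN·m at a=5 m (b=L-a=5):
  θ_2 = (R_Ax²/2 - M_Ax - M₀(x-a))/EI  [x>a] with R_A=3/5, M_A=1 = ((3/5)·8²/2 - 1·8 - 4·(8-5))/100000 = -1/125000 rad
Load 3 — point force P=16 kN at a=20/3 m (b=L-a=10/3):
  θ_3 = Pa²(L-x)(2bL-(3b+a)(L-x))/(2L³EI)  [x>a] = 16·(20/3)²·(10-8)·(2·(10/3)·10-(3·(10/3)+(20/3))·(10-8))/(2·10³·100000) = 4/16875 rad
Load 4 — applied couple M₀=11 kN·m at a=10/3 m (b=L-a=20/3):
  θ_4 = (R_Ax²/2 - M_Ax - M₀(x-a))/EI  [x>a] with R_A=22/15, M_A=0 = ((22/15)·8²/2 - 0·8 - 11·(8-(10/3)))/100000 = -11/250000 rad
Superposition: θ = Σ θ_i = 2869/6750000 rad ≈ 0.000425 rad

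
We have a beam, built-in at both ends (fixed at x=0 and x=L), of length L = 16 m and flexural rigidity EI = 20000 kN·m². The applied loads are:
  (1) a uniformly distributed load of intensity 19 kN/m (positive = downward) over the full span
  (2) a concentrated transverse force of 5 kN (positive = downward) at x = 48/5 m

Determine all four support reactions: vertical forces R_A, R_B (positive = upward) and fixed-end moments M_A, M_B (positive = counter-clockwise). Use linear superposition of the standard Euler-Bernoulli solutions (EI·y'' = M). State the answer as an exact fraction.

R_A = 3844/25 kN, M_A = 30976/75 kN·m, R_B = 3881/25 kN, M_B = -31264/75 kN·m

Load 1 — uniform load w=19 kN/m over full span:
  R_A = wL/2 = 19·16/2 = 152 kN
  M_A = wL²/12 = 19·16²/12 = 1216/3 kN·m
  R_B = wL/2 = 19·16/2 = 152 kN
  M_B = -wL²/12 = -19·16²/12 = -1216/3 kN·m
Load 2 — point force P=5 kN at a=48/5 m (b=L-a=32/5):
  R_A = Pb²(3a+b)/L³ = 5·(32/5)²·(3·(48/5)+(32/5))/16³ = 44/25 kN
  M_A = Pab²/L² = 5·(48/5)·(32/5)²/16² = 192/25 kN·m
  R_B = Pa²(a+3b)/L³ = 5·(48/5)²·((48/5)+3·(32/5))/16³ = 81/25 kN
  M_B = -Pa²b/L² = -5·(48/5)²·(32/5)/16² = -288/25 kN·m
Superposition: R_A = 3844/25 kN, M_A = 30976/75 kN·m, R_B = 3881/25 kN, M_B = -31264/75 kN·m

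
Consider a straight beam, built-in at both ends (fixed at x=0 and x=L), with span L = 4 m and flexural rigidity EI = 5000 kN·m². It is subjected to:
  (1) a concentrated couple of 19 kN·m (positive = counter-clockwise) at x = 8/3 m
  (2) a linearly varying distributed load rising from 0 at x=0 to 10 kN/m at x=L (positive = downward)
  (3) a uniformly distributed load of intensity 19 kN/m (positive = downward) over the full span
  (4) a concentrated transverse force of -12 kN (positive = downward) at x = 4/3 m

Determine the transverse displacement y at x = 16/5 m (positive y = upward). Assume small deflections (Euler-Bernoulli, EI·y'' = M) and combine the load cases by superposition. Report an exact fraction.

Load 1 — applied couple M₀=19 kN·m at a=8/3 m (b=L-a=4/3):
  y_1 = (R_Ax³/6 - M_Ax²/2 - M₀(x-a)²/2)/EI  [x>a] with R_A=19/3, M_A=19/3 = ((19/3)·(16/5)³/6 - (19/3)·(16/5)²/2 - 19·((16/5)-(8/3))²/2)/5000 = -76/703125 m
Load 2 — triangular load w₀=10 kN/m (0→w₀ over full span):
  y_2 = -w₀x²(L-x)²(x+2L)/(120LEI) = -10·(16/5)²·(4-(16/5))²·((16/5)+2·4)/(120·4·5000) = -1792/5859375 m
Load 3 — uniform load w=19 kN/m over full span:
  y_3 = -wx²(L-x)²/(24EI) = -19·(16/5)²·(4-(16/5))²/(24·5000) = -1216/1171875 m
Load 4 — point force P=-12 kN at a=4/3 m (b=L-a=8/3):
  y_4 = -Pa²(L-x)²(3bL-(3b+a)(L-x))/(6L³EI)  [x>a] = -(-12)·(4/3)²·(4-(16/5))²·(3·(8/3)·4-(3·(8/3)+(4/3))·(4-(16/5)))/(6·4³·5000) = 368/2109375 m
Superposition: y = Σ y_i = -67348/52734375 m ≈ -0.001277 m

y(16/5) = -67348/52734375 m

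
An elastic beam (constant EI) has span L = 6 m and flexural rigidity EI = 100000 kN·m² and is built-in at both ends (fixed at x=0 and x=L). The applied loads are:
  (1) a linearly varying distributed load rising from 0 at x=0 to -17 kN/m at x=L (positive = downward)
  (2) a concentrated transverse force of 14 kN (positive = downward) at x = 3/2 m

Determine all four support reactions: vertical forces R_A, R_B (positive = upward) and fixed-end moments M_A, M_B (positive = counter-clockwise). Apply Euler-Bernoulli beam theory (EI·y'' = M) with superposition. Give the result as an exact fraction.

Load 1 — triangular load w₀=-17 kN/m (0→w₀ over full span):
  R_A = 3w₀L/20 = 3·(-17)·6/20 = -153/10 kN
  M_A = w₀L²/30 = (-17)·6²/30 = -102/5 kN·m
  R_B = 7w₀L/20 = 7·(-17)·6/20 = -357/10 kN
  M_B = -w₀L²/20 = -(-17)·6²/20 = 153/5 kN·m
Load 2 — point force P=14 kN at a=3/2 m (b=L-a=9/2):
  R_A = Pb²(3a+b)/L³ = 14·(9/2)²·(3·(3/2)+(9/2))/6³ = 189/16 kN
  M_A = Pab²/L² = 14·(3/2)·(9/2)²/6² = 189/16 kN·m
  R_B = Pa²(a+3b)/L³ = 14·(3/2)²·((3/2)+3·(9/2))/6³ = 35/16 kN
  M_B = -Pa²b/L² = -14·(3/2)²·(9/2)/6² = -63/16 kN·m
Superposition: R_A = -279/80 kN, M_A = -687/80 kN·m, R_B = -2681/80 kN, M_B = 2133/80 kN·m

R_A = -279/80 kN, M_A = -687/80 kN·m, R_B = -2681/80 kN, M_B = 2133/80 kN·m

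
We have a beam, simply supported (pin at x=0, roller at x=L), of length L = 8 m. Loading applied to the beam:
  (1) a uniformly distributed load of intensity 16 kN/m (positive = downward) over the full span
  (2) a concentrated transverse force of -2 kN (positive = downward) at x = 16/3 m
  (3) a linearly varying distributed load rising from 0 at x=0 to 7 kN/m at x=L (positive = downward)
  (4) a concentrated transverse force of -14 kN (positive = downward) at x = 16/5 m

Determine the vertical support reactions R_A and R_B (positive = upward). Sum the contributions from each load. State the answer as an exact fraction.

Load 1 — uniform load w=16 kN/m over full span:
  R_A = wL/2 = 16·8/2 = 64 kN
  R_B = wL/2 = 16·8/2 = 64 kN
Load 2 — point force P=-2 kN at a=16/3 m (b=L-a=8/3):
  R_A = Pb/L = (-2)·(8/3)/8 = -2/3 kN
  R_B = Pa/L = (-2)·(16/3)/8 = -4/3 kN
Load 3 — triangular load w₀=7 kN/m (0→w₀ over full span):
  R_A = w₀L/6 = 7·8/6 = 28/3 kN
  R_B = w₀L/3 = 7·8/3 = 56/3 kN
Load 4 — point force P=-14 kN at a=16/5 m (b=L-a=24/5):
  R_A = Pb/L = (-14)·(24/5)/8 = -42/5 kN
  R_B = Pa/L = (-14)·(16/5)/8 = -28/5 kN
Superposition: R_A = 964/15 kN, R_B = 1136/15 kN

R_A = 964/15 kN, R_B = 1136/15 kN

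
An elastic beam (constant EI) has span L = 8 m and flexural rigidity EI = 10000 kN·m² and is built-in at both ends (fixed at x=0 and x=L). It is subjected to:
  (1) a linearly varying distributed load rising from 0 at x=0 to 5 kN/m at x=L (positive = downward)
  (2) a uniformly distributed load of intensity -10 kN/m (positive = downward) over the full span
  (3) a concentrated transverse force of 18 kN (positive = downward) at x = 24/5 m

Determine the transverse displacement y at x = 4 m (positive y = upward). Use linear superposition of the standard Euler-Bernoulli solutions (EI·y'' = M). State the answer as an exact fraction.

y(4) = 289/78125 m

Load 1 — triangular load w₀=5 kN/m (0→w₀ over full span):
  y_1 = -w₀x²(L-x)²(x+2L)/(120LEI) = -5·4²·(8-4)²·(4+2·8)/(120·8·10000) = -1/375 m
Load 2 — uniform load w=-10 kN/m over full span:
  y_2 = -wx²(L-x)²/(24EI) = -(-10)·4²·(8-4)²/(24·10000) = 4/375 m
Load 3 — point force P=18 kN at a=24/5 m (b=L-a=16/5):
  y_3 = -Pb²x²(3aL-(3a+b)x)/(6L³EI)  [x≤a] = -18·(16/5)²·4²·(3·(24/5)·8-(3·(24/5)+(16/5))·4)/(6·8³·10000) = -336/78125 m
Superposition: y = Σ y_i = 289/78125 m ≈ 0.003699 m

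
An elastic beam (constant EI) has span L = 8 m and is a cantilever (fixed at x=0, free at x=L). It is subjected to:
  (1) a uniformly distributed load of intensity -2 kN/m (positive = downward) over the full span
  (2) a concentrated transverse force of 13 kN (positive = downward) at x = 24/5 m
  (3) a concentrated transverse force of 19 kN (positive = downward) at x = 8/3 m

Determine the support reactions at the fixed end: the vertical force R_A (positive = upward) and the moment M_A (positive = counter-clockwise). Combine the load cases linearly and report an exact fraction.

Load 1 — uniform load w=-2 kN/m over full span:
  R_A = wL = (-2)·8 = -16 kN
  M_A = wL²/2 = (-2)·8²/2 = -64 kN·m
Load 2 — point force P=13 kN at a=24/5 m (b=L-a=16/5):
  R_A = P = 13 kN
  M_A = Pa = 13·(24/5) = 312/5 kN·m
Load 3 — point force P=19 kN at a=8/3 m (b=L-a=16/3):
  R_A = P = 19 kN
  M_A = Pa = 19·(8/3) = 152/3 kN·m
Superposition: R_A = 16 kN, M_A = 736/15 kN·m

R_A = 16 kN, M_A = 736/15 kN·m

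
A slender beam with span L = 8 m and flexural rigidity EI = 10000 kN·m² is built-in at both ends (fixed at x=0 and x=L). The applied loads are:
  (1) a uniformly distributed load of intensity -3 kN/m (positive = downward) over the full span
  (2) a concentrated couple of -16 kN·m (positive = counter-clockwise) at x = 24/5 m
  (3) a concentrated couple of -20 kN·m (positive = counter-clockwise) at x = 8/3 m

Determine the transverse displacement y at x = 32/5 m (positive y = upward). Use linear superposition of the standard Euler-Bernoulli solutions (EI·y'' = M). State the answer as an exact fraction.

y(32/5) = 11176/17578125 m

Load 1 — uniform load w=-3 kN/m over full span:
  y_1 = -wx²(L-x)²/(24EI) = -(-3)·(32/5)²·(8-(32/5))²/(24·10000) = 512/390625 m
Load 2 — applied couple M₀=-16 kN·m at a=24/5 m (b=L-a=16/5):
  y_2 = (R_Ax³/6 - M_Ax²/2 - M₀(x-a)²/2)/EI  [x>a] with R_A=-72/25, M_A=-128/25 = ((-72/25)·(32/5)³/6 - (-128/25)·(32/5)²/2 - (-16)·((32/5)-(24/5))²/2)/10000 = -96/1953125 m
Load 3 — applied couple M₀=-20 kN·m at a=8/3 m (b=L-a=16/3):
  y_3 = (R_Ax³/6 - M_Ax²/2 - M₀(x-a)²/2)/EI  [x>a] with R_A=-10/3, M_A=0 = ((-10/3)·(32/5)³/6 - 0·(32/5)²/2 - (-20)·((32/5)-(8/3))²/2)/10000 = -88/140625 m
Superposition: y = Σ y_i = 11176/17578125 m ≈ 0.000636 m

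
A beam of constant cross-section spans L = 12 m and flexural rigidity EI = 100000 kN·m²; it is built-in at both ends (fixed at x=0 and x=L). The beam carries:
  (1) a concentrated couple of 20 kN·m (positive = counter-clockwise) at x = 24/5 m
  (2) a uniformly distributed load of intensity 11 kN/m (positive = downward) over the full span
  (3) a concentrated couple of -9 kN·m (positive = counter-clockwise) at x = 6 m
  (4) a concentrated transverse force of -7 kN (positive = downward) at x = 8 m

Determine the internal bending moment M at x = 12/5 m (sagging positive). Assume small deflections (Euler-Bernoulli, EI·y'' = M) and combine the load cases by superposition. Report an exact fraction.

Load 1 — applied couple M₀=20 kN·m at a=24/5 m (b=L-a=36/5):
  M_1 = R_Ax - M_A  [x≤a] with R_A=12/5, M_A=12/5 = (12/5)·(12/5) - (12/5) = 84/25 kN·m
Load 2 — uniform load w=11 kN/m over full span:
  M_2 = wLx/2 - wL²/12 - wx²/2 = 11·12·(12/5)/2 - 11·12²/12 - 11·(12/5)²/2 = -132/25 kN·m
Load 3 — applied couple M₀=-9 kN·m at a=6 m (b=L-a=6):
  M_3 = R_Ax - M_A  [x≤a] with R_A=-9/8, M_A=-9/4 = (-9/8)·(12/5) - (-9/4) = -9/20 kN·m
Load 4 — point force P=-7 kN at a=8 m (b=L-a=4):
  M_4 = Pb²(3a+b)x/L³ - Pab²/L²  [x≤a] = (-7)·4²·(3·8+4)·(12/5)/12³ - (-7)·8·4²/12² = 28/15 kN·m
Superposition: M = Σ M_i = -151/300 kN·m ≈ -0.503333 kN·m

M(12/5) = -151/300 kN·m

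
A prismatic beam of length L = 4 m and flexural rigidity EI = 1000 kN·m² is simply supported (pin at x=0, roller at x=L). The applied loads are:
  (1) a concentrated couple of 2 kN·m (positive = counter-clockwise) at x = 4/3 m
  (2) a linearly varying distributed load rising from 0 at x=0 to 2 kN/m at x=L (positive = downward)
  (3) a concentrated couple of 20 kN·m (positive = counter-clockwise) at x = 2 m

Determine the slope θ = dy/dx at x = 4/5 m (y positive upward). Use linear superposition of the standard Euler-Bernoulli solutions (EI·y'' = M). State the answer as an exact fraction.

θ(4/5) = -8999/2812500 rad

Load 1 — applied couple M₀=2 kN·m at a=4/3 m (b=L-a=8/3):
  θ_1 = (M₀x²/(2L)+C₁)/EI  [x≤a] with C₁=M₀(3b²-L²)/(6L)=4/9 = (2·(4/5)²/(2·4)+(4/9))/1000 = 17/28125 rad
Load 2 — triangular load w₀=2 kN/m (0→w₀ over full span):
  θ_2 = -w₀(7L⁴-30L²x²+15x⁴)/(360LEI) = -2·(7·4⁴-30·4²·(4/5)²+15·(4/5)⁴)/(360·4·1000) = -1456/703125 rad
Load 3 — applied couple M₀=20 kN·m at a=2 m (b=L-a=2):
  θ_3 = (M₀x²/(2L)+C₁)/EI  [x≤a] with C₁=M₀(3b²-L²)/(6L)=-10/3 = (20·(4/5)²/(2·4)+(-10/3))/1000 = -13/7500 rad
Superposition: θ = Σ θ_i = -8999/2812500 rad ≈ -0.003200 rad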